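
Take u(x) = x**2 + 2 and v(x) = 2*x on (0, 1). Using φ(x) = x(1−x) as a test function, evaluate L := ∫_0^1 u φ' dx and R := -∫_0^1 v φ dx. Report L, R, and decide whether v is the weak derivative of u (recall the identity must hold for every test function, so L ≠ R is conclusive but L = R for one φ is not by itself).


LHS = -1/6, RHS = -1/6. Yes, v = u' weakly.

u(x) = x**2 + 2, classical derivative u'(x) = 2*x.
φ(x) = x(1−x), so φ'(x) = 1 - 2*x.
Note φ(0) = φ(1) = 0, so the boundary term u·φ vanishes.
LHS = ∫_0^1 u(x) φ'(x) dx = ∫_0^1 (-2*x^3 + x^2 - 4*x + 2) dx. Term by term:
  ∫_0^1 -2*x^3 dx = -1/2;  ∫_0^1 x^2 dx = 1/3;  ∫_0^1 -4*x dx = -2;
  ∫_0^1 2 dx = 2.
Sum: -1/2 + 1/3 − 2 + 2 = -1/6.
So LHS = -1/6.
∫_0^1 v(x) φ(x) dx = ∫_0^1 (-2*x^3 + 2*x^2) dx. Term by term:
  ∫_0^1 -2*x^3 dx = -1/2;  ∫_0^1 2*x^2 dx = 2/3.
Sum: -1/2 + 2/3 = 1/6.
So RHS = -∫_0^1 v(x) φ(x) dx = -1/6.
LHS = RHS, so the identity holds for this test φ.
Moreover u is smooth here and v(x) = u'(x) = 2*x pointwise, so the identity holds for every test function. Hence v is the weak derivative of u.


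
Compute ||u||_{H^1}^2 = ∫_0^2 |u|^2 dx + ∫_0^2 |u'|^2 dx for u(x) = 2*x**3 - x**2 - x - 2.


||u||_{H^1}^2 = 14666/105

The H^1 norm (squared) on an interval (0, L) is
  ||u||_{H^1}^2 = ∫_0^L u(x)^2 dx + ∫_0^L u'(x)^2 dx.
Compute u'(x) = 6*x**2 - 2*x - 1.
Then u(x)^2 = 4*x**6 - 4*x**5 - 3*x**4 - 6*x**3 + 5*x**2 + 4*x + 4 and u'(x)^2 = 36*x**4 - 24*x**3 - 8*x**2 + 4*x + 1.
Integrate each monomial from 0 to 2 using ∫_0^2 c·x^n dx = c·2^(n+1)/(n+1):
  ∫_0^2 u(x)^2 dx = ∫_0^2 (4*x^6 - 4*x^5 - 3*x^4 - 6*x^3 + 5*x^2 + 4*x + 4) dx. Term by term:
    ∫_0^2 4*x^6 dx = 512/7;  ∫_0^2 -4*x^5 dx = -128/3;  ∫_0^2 -3*x^4 dx = -96/5;
    ∫_0^2 -6*x^3 dx = -24;  ∫_0^2 5*x^2 dx = 40/3;  ∫_0^2 4*x dx = 8;
    ∫_0^2 4 dx = 8.
  Sum: 512/7 − 128/3 − 96/5 − 24 + 40/3 + 8 + 8 = 1744/105.
  ∫_0^2 u'(x)^2 dx = ∫_0^2 (36*x^4 - 24*x^3 - 8*x^2 + 4*x + 1) dx. Term by term:
    ∫_0^2 36*x^4 dx = 1152/5;  ∫_0^2 -24*x^3 dx = -96;  ∫_0^2 -8*x^2 dx = -64/3;
    ∫_0^2 4*x dx = 8;  ∫_0^2 1 dx = 2.
  Sum: 1152/5 − 96 − 64/3 + 8 + 2 = 1846/15.
Adding: ||u||_{H^1}^2 = 1744/105 + 1846/15 = 14666/105.


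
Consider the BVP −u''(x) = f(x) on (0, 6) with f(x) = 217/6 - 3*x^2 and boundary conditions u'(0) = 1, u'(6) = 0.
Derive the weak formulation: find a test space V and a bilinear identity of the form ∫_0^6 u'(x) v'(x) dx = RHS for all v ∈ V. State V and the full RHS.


V = H^1(0, 6) (v unrestricted at boundary; u is determined up to an additive constant); weak form: ∫_0^6 u'v' dx = ∫_0^6 (217/6 - 3*x^2) v dx − v(0) for all v ∈ V.

Multiply both sides by a test function v and integrate from 0 to 6:
  ∫_0^6 −u''(x) v(x) dx = ∫_0^6 f(x) v(x) dx.
Integrate the LHS by parts once:
  ∫_0^6 −u'' v dx = −[u'(x) v(x)]_0^6 + ∫_0^6 u'(x) v'(x) dx.
Thus ∫_0^6 u'(x) v'(x) dx = ∫_0^6 f(x) v(x) dx + [u'(x) v(x)]_0^6.
Choose V so that boundary terms are either known or forced to vanish.
u has inhomogeneous Neumann u'(0) = 1, u'(6) = 0. [u' v]_0^6 = (0)·v(6) − (1)·v(0) = − v(0). Take V = H^1(0, 6); boundary term becomes part of RHS.
Weak formulation: find u (satisfying any essential BC) such that ∫_0^6 u'(x) v'(x) dx = ∫_0^6 f v dx − v(0) for all v ∈ V (Neumann data are natural BCs: they enter the RHS as boundary terms).
Substituting f(x) = 217/6 - 3*x^2, the right-hand side is ∫_0^6 (217/6 - 3*x^2) v dx − v(0).
Compatibility check (pure Neumann): taking v ≡ 1 ∈ V gives 0 = ∫_0^6 f dx + (0) − (1), i.e. ∫_0^6 f dx must equal u'(0) − u'(6) = 1. Indeed ∫_0^6 (217/6 - 3*x^2) dx = 1, so the data are compatible. The solution is then unique only up to an additive constant (fix it e.g. by requiring ∫_0^6 u dx = 0).


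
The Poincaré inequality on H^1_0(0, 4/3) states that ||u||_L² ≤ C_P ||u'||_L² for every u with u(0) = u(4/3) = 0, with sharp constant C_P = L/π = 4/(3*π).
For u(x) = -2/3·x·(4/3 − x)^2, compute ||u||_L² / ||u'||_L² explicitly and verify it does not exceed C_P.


||u||_L² / ||u'||_L² = 2*sqrt(14)/21 < C_P = 4/(3*π).

u(x) = -2/3·x·(4/3 − x)^2, so u'(x) = -2*x^2 + 32*x/9 - 32/27.
u(x) = -2/3·x·(4/3 − x)^2 vanishes at x = 0 and x = 4/3, so u ∈ H^1_0(0, 4/3). Differentiate via the product rule and integrate the resulting polynomials term by term.
  ∫_0^4/3 u² dx = ∫_0^4/3 (4*x^6/9 - 64*x^5/27 + 128*x^4/27 - 1024*x^3/243 + 1024*x^2/729) dx. Term by term:
    ∫_0^4/3 4*x^6/9 dx = 65536/137781;  ∫_0^4/3 -64*x^5/27 dx = -131072/59049;  ∫_0^4/3 128*x^4/27 dx = 131072/32805;
    ∫_0^4/3 -1024*x^3/243 dx = -65536/19683;  ∫_0^4/3 1024*x^2/729 dx = 65536/59049.
  Sum: 65536/137781 − 131072/59049 + 131072/32805 − 65536/19683 + 65536/59049 = 65536/2066715.
  ∫_0^4/3 (u')² dx = ∫_0^4/3 (4*x^4 - 128*x^3/9 + 1408*x^2/81 - 2048*x/243 + 1024/729) dx. Term by term:
    ∫_0^4/3 4*x^4 dx = 4096/1215;  ∫_0^4/3 -128*x^3/9 dx = -8192/729;  ∫_0^4/3 1408*x^2/81 dx = 90112/6561;
    ∫_0^4/3 -2048*x/243 dx = -16384/2187;  ∫_0^4/3 1024/729 dx = 4096/2187.
  Sum: 4096/1215 − 8192/729 + 90112/6561 − 16384/2187 + 4096/2187 = 8192/32805.
∫_0^4/3 u² dx = 65536/2066715, so ||u||_L² = 256*sqrt(35)/8505.
∫_0^4/3 (u')² dx = 8192/32805, so ||u'||_L² = 64*sqrt(10)/405.
Ratio ||u||_L² / ||u'||_L² = 2*sqrt(14)/21.
Sharp Poincaré constant on H^1_0(0, 4/3) is C_P = L/π = 4/(3*π), achieved by sin(3*π/4·x).
A polynomial bump cannot attain the sharp Poincaré constant (only the first sine eigenfunction does), so the ratio is strictly less than C_P, consistent with ||u||_L² ≤ C_P ||u'||_L².


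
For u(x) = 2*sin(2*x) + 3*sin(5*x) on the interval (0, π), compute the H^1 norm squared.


||u||_{H^1(0,π)}^2 = 127*π

u'(x) = 4*cos(2*x) + 15*cos(5*x).
Expand u² and (u')² and integrate term by term on (0, π), using: for integers n ≥ 1, ∫_0^π sin²(nx) dx = ∫_0^π cos²(nx) dx = π/2; for n ≠ n', ∫_0^π sin(nx)sin(n'x) dx = ∫_0^π cos(nx)cos(n'x) dx = 0; and by product-to-sum, ∫_0^π sin(nx)cos(n'x) dx = ½∫_0^π [sin((n+n')x) + sin((n−n')x)] dx, which is 0 when n+n' is even and 2n/(n²−n'²) when n+n' is odd (it need not vanish on (0, π)).
  u² squared terms: (2)²·∫sin(2x)² dx = 4·π/2 = 2*π;  (3)²·∫sin(5x)² dx = 9·π/2 = 9*π/2.
  u² cross terms: 2·(2)·(3)·∫sin(2x)·sin(5x) dx = 12·(0) = 0.
  So ∫_0^π u² dx = 2*π + 9*π/2 + 0 = 13*π/2.
  (u')² squared terms: (4)²·∫cos(2x)² dx = 16·π/2 = 8*π;  (15)²·∫cos(5x)² dx = 225·π/2 = 225*π/2.
  (u')² cross terms: 2·(4)·(15)·∫cos(2x)·cos(5x) dx = 120·(0) = 0.
  So ∫_0^π (u')² dx = 8*π + 225*π/2 + 0 = 241*π/2.
||u||_{H^1}^2 = (13*π/2) + (241*π/2) = 127*π.


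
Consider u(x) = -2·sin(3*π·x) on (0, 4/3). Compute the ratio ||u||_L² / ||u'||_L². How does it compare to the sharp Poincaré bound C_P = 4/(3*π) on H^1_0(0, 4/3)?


||u||_L² / ||u'||_L² = 1/(3*π) < C_P = 4/(3*π).

u(x) = -2·sin(3*π·x), so u'(x) = -6*π*cos(3*π*x).
Writing u(x) = A·sin(kπx/L) with A = -2 and k = 4, use ∫_0^L sin²(kπx/L) dx = L/2 and ∫_0^L cos²(kπx/L) dx = L/2.
u² = 4·sin²(3*π·x) and (u')² = 36*π^2·cos²(3*π·x), and each of sin², cos² integrates to L/2 = 2/3 over (0, 4/3).
∫_0^4/3 u² dx = 8/3, so ||u||_L² = 2*sqrt(6)/3.
∫_0^4/3 (u')² dx = 24*π^2, so ||u'||_L² = 2*sqrt(6)*π.
Ratio ||u||_L² / ||u'||_L² = 1/(3*π).
Sharp Poincaré constant on H^1_0(0, 4/3) is C_P = L/π = 4/(3*π), achieved by sin(3*π/4·x).
This is the k = 4 harmonic; the ratio L/(kπ) is strictly less than C_P = L/π, consistent with the sharp inequality ||u||_L² ≤ C_P ||u'||_L².


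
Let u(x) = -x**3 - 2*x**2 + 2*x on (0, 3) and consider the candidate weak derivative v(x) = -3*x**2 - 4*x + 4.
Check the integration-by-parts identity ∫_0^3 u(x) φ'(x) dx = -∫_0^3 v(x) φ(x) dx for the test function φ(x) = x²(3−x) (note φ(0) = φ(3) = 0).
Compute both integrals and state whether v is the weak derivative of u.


LHS = 108, RHS = 189/2. No, v is not the weak derivative of u.

u(x) = -x**3 - 2*x**2 + 2*x, classical derivative u'(x) = -3*x**2 - 4*x + 2.
φ(x) = x²(3−x), so φ'(x) = 3*x*(2 - x).
Note φ(0) = φ(3) = 0, so the boundary term u·φ vanishes.
LHS = ∫_0^3 u(x) φ'(x) dx = ∫_0^3 (3*x^5 - 18*x^3 + 12*x^2) dx. Term by term:
  ∫_0^3 3*x^5 dx = 729/2;  ∫_0^3 -18*x^3 dx = -729/2;  ∫_0^3 12*x^2 dx = 108.
Sum: 729/2 − 729/2 + 108 = 108.
So LHS = 108.
∫_0^3 v(x) φ(x) dx = ∫_0^3 (3*x^5 - 5*x^4 - 16*x^3 + 12*x^2) dx. Term by term:
  ∫_0^3 3*x^5 dx = 729/2;  ∫_0^3 -5*x^4 dx = -243;  ∫_0^3 -16*x^3 dx = -324;
  ∫_0^3 12*x^2 dx = 108.
Sum: 729/2 − 243 − 324 + 108 = -189/2.
So RHS = -∫_0^3 v(x) φ(x) dx = 189/2.
LHS − RHS = 27/2 ≠ 0, so the identity fails.
(For a valid weak derivative the identity must hold for EVERY test function, in particular this one. The failure shows v is NOT the weak derivative of u.)
Correct weak derivative would be u'(x) = -3*x**2 - 4*x + 2.


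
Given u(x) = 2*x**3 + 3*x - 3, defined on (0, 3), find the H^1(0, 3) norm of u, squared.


||u||_{H^1}^2 = 130113/35

The H^1 norm (squared) on an interval (0, L) is
  ||u||_{H^1}^2 = ∫_0^L u(x)^2 dx + ∫_0^L u'(x)^2 dx.
Compute u'(x) = 6*x**2 + 3.
Then u(x)^2 = 4*x**6 + 12*x**4 - 12*x**3 + 9*x**2 - 18*x + 9 and u'(x)^2 = 36*x**4 + 36*x**2 + 9.
Integrate each monomial from 0 to 3 using ∫_0^3 c·x^n dx = c·3^(n+1)/(n+1):
  ∫_0^3 u(x)^2 dx = ∫_0^3 (4*x^6 + 12*x^4 - 12*x^3 + 9*x^2 - 18*x + 9) dx. Term by term:
    ∫_0^3 4*x^6 dx = 8748/7;  ∫_0^3 12*x^4 dx = 2916/5;  ∫_0^3 -12*x^3 dx = -243;
    ∫_0^3 9*x^2 dx = 81;  ∫_0^3 -18*x dx = -81;  ∫_0^3 9 dx = 27.
  Sum: 8748/7 + 2916/5 − 243 + 81 − 81 + 27 = 56592/35.
  ∫_0^3 u'(x)^2 dx = ∫_0^3 (36*x^4 + 36*x^2 + 9) dx. Term by term:
    ∫_0^3 36*x^4 dx = 8748/5;  ∫_0^3 36*x^2 dx = 324;  ∫_0^3 9 dx = 27.
  Sum: 8748/5 + 324 + 27 = 10503/5.
Adding: ||u||_{H^1}^2 = 56592/35 + 10503/5 = 130113/35.


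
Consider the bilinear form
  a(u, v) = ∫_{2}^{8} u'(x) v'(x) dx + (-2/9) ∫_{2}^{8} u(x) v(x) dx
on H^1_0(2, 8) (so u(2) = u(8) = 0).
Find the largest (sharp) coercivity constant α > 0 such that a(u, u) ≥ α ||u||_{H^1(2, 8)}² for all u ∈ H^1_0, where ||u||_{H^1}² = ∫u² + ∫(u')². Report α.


α = (-8 + π^2)/(π^2 + 36)

Coercivity of a(·,·) on H^1_0(2, 8) means a(u, u) ≥ α ||u||_{H^1}² for every u ∈ H^1_0.
The interval has length L = 6, and Poincaré/coercivity depend only on L. Here a(u, u) = ∫(u')² + (-2/9)·∫u².
Here c = -2/9 < 0 with |c| < (π/L)² = π^2/36, so coercivity still holds. The condition a(u,u) ≥ α||u||_{H^1}² reads (1−α)∫(u')² ≥ (α−c)∫u². Any admissible α is ≤ 1 (rapidly oscillating u have ∫u²/∫(u')² → 0), and α = 1 would force 0 ≥ (1−c)∫u², impossible since c < 1; so 1−α > 0. By the sharp Poincaré inequality on H^1_0 of an interval of length L, ∫(u')² ≥ (π/L)²∫u² with equality for the first sine mode sin(π(x−x₀)/L) (x₀ the left endpoint), so the inequality holds for all u iff (1−α)(π/L)² ≥ α − c, i.e. α ≤ ((π/L)² + c)/((π/L)² + 1) = (1 + c(L/π)²)/(1 + (L/π)²). (Direct route, valid since c ≤ 0: Poincaré gives c∫u² ≥ c(L/π)²∫(u')², so a(u,u) ≥ (1 + c(L/π)²)∫(u')², while ||u||_{H^1}² ≤ (1 + (L/π)²)∫(u')²; dividing yields the same α.) With (π/L)² = π^2/36 and c = -2/9, the largest admissible constant is α = ((π/L)² + c)/((π/L)² + 1).
Simplifying, α = (-8 + π^2)/(π^2 + 36).


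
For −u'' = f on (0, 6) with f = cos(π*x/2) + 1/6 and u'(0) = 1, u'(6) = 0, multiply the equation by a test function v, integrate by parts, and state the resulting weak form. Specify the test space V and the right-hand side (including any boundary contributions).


V = H^1(0, 6) (v unrestricted at boundary; u is determined up to an additive constant); weak form: ∫_0^6 u'v' dx = ∫_0^6 (cos(π*x/2) + 1/6) v dx − v(0) for all v ∈ V.

Multiply both sides by a test function v and integrate from 0 to 6:
  ∫_0^6 −u''(x) v(x) dx = ∫_0^6 f(x) v(x) dx.
Integrate the LHS by parts once:
  ∫_0^6 −u'' v dx = −[u'(x) v(x)]_0^6 + ∫_0^6 u'(x) v'(x) dx.
Thus ∫_0^6 u'(x) v'(x) dx = ∫_0^6 f(x) v(x) dx + [u'(x) v(x)]_0^6.
Choose V so that boundary terms are either known or forced to vanish.
u has inhomogeneous Neumann u'(0) = 1, u'(6) = 0. [u' v]_0^6 = (0)·v(6) − (1)·v(0) = − v(0). Take V = H^1(0, 6); boundary term becomes part of RHS.
Weak formulation: find u (satisfying any essential BC) such that ∫_0^6 u'(x) v'(x) dx = ∫_0^6 f v dx − v(0) for all v ∈ V (Neumann data are natural BCs: they enter the RHS as boundary terms).
Substituting f(x) = cos(π*x/2) + 1/6, the right-hand side is ∫_0^6 (cos(π*x/2) + 1/6) v dx − v(0).
Compatibility check (pure Neumann): taking v ≡ 1 ∈ V gives 0 = ∫_0^6 f dx + (0) − (1), i.e. ∫_0^6 f dx must equal u'(0) − u'(6) = 1. Indeed ∫_0^6 (cos(π*x/2) + 1/6) dx = 1, so the data are compatible. The solution is then unique only up to an additive constant (fix it e.g. by requiring ∫_0^6 u dx = 0).


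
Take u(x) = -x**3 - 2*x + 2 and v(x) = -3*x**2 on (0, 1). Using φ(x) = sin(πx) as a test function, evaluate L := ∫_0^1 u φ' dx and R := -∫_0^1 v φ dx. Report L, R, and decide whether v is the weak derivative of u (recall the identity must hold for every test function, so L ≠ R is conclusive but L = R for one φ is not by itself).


LHS = -12/π^3 + 7/π, RHS = -12/π^3 + 3/π. No, v is not the weak derivative of u.

u(x) = -x**3 - 2*x + 2, classical derivative u'(x) = -3*x**2 - 2.
φ(x) = sin(πx), so φ'(x) = π*cos(π*x).
Note φ(0) = φ(1) = 0, so the boundary term u·φ vanishes.
LHS = ∫_0^1 u(x) φ'(x) dx = ∫_0^1 (-π*x^3*cos(π*x) - 2*π*x*cos(π*x) + 2*π*cos(π*x)) dx. Term by term:
  ∫_0^1 2*π*cos(π*x) dx = 0;  ∫_0^1 -π*x^3*cos(π*x) dx = -12/π^3 + 3/π;  ∫_0^1 -2*π*x*cos(π*x) dx = 4/π.
Sum: 0 + -12/π^3 + 3/π + 4/π = -12/π^3 + 7/π.
So LHS = -12/π^3 + 7/π.
∫_0^1 v(x) φ(x) dx = ∫_0^1 (-3*x^2*sin(π*x)) dx. Term by term:
  ∫_0^1 -3*x^2*sin(π*x) dx = -3/π + 12/π^3.
So RHS = -∫_0^1 v(x) φ(x) dx = -12/π^3 + 3/π.
LHS − RHS = 4/π ≠ 0, so the identity fails.
(For a valid weak derivative the identity must hold for EVERY test function, in particular this one. The failure shows v is NOT the weak derivative of u.)
Correct weak derivative would be u'(x) = -3*x**2 - 2.


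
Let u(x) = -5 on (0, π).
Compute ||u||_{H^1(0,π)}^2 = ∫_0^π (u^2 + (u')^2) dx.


||u||_{H^1(0,π)}^2 = 25*π

u'(x) = 0.
Expand u² and (u')² and integrate term by term on (0, π), using: for integers n ≥ 1, ∫_0^π sin²(nx) dx = ∫_0^π cos²(nx) dx = π/2; for n ≠ n', ∫_0^π sin(nx)sin(n'x) dx = ∫_0^π cos(nx)cos(n'x) dx = 0; and by product-to-sum, ∫_0^π sin(nx)cos(n'x) dx = ½∫_0^π [sin((n+n')x) + sin((n−n')x)] dx, which is 0 when n+n' is even and 2n/(n²−n'²) when n+n' is odd (it need not vanish on (0, π)). For the constant mode: ∫_0^π 1 dx = π, ∫_0^π cos(nx) dx = 0, ∫_0^π sin(nx) dx = (1−(−1)^n)/n.
  u² squared terms: (-5)²·∫1 dx = 25·π = 25*π.
  So ∫_0^π u² dx = 25*π.
  u' ≡ 0, so ∫_0^π (u')² dx = 0.
||u||_{H^1}^2 = (25*π) + (0) = 25*π.


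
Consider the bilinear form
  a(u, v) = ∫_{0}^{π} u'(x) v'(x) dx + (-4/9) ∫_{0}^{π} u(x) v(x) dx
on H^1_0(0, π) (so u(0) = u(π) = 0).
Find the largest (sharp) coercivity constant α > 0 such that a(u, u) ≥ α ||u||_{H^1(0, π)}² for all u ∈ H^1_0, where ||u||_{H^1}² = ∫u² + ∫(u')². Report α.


α = 5/18

Coercivity of a(·,·) on H^1_0(0, π) means a(u, u) ≥ α ||u||_{H^1}² for every u ∈ H^1_0.
The interval has length L = π, and Poincaré/coercivity depend only on L. Here a(u, u) = ∫(u')² + (-4/9)·∫u².
Here c = -4/9 < 0 with |c| < (π/L)² = 1, so coercivity still holds. The condition a(u,u) ≥ α||u||_{H^1}² reads (1−α)∫(u')² ≥ (α−c)∫u². Any admissible α is ≤ 1 (rapidly oscillating u have ∫u²/∫(u')² → 0), and α = 1 would force 0 ≥ (1−c)∫u², impossible since c < 1; so 1−α > 0. By the sharp Poincaré inequality on H^1_0 of an interval of length L, ∫(u')² ≥ (π/L)²∫u² with equality for the first sine mode sin(π(x−x₀)/L) (x₀ the left endpoint), so the inequality holds for all u iff (1−α)(π/L)² ≥ α − c, i.e. α ≤ ((π/L)² + c)/((π/L)² + 1) = (1 + c(L/π)²)/(1 + (L/π)²). (Direct route, valid since c ≤ 0: Poincaré gives c∫u² ≥ c(L/π)²∫(u')², so a(u,u) ≥ (1 + c(L/π)²)∫(u')², while ||u||_{H^1}² ≤ (1 + (L/π)²)∫(u')²; dividing yields the same α.) With (π/L)² = 1 and c = -4/9, the largest admissible constant is α = ((π/L)² + c)/((π/L)² + 1).
Simplifying, α = 5/18.


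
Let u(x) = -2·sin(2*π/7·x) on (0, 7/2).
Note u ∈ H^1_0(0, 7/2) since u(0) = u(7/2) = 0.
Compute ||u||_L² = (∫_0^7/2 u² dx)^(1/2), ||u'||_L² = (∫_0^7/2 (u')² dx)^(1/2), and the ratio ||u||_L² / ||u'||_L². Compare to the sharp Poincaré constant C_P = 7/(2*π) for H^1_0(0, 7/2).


||u||_L² / ||u'||_L² = 7/(2*π) = C_P.

u(x) = -2·sin(2*π/7·x), so u'(x) = -4*π*cos(2*π*x/7)/7.
Writing u(x) = A·sin(kπx/L) with A = -2 and k = 1, use ∫_0^L sin²(kπx/L) dx = L/2 and ∫_0^L cos²(kπx/L) dx = L/2.
u² = 4·sin²(2*π/7·x) and (u')² = 16*π^2/49·cos²(2*π/7·x), and each of sin², cos² integrates to L/2 = 7/4 over (0, 7/2).
∫_0^7/2 u² dx = 7, so ||u||_L² = sqrt(7).
∫_0^7/2 (u')² dx = 4*π^2/7, so ||u'||_L² = 2*sqrt(7)*π/7.
Ratio ||u||_L² / ||u'||_L² = 7/(2*π).
Sharp Poincaré constant on H^1_0(0, 7/2) is C_P = L/π = 7/(2*π), achieved by sin(2*π/7·x).
This is the k = 1 eigenfunction (up to amplitude), so the ratio equals the sharp Poincaré constant exactly.


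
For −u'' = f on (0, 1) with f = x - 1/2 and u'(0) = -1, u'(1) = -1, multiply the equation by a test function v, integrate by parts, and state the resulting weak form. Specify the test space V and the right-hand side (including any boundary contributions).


V = H^1(0, 1) (v unrestricted at boundary; u is determined up to an additive constant); weak form: ∫_0^1 u'v' dx = ∫_0^1 (x - 1/2) v dx − v(1) + v(0) for all v ∈ V.

Multiply both sides by a test function v and integrate from 0 to 1:
  ∫_0^1 −u''(x) v(x) dx = ∫_0^1 f(x) v(x) dx.
Integrate the LHS by parts once:
  ∫_0^1 −u'' v dx = −[u'(x) v(x)]_0^1 + ∫_0^1 u'(x) v'(x) dx.
Thus ∫_0^1 u'(x) v'(x) dx = ∫_0^1 f(x) v(x) dx + [u'(x) v(x)]_0^1.
Choose V so that boundary terms are either known or forced to vanish.
u has inhomogeneous Neumann u'(0) = -1, u'(1) = -1. [u' v]_0^1 = (-1)·v(1) − (-1)·v(0) = − v(1) + v(0). Take V = H^1(0, 1); boundary term becomes part of RHS.
Weak formulation: find u (satisfying any essential BC) such that ∫_0^1 u'(x) v'(x) dx = ∫_0^1 f v dx − v(1) + v(0) for all v ∈ V (Neumann data are natural BCs: they enter the RHS as boundary terms).
Substituting f(x) = x - 1/2, the right-hand side is ∫_0^1 (x - 1/2) v dx − v(1) + v(0).
Compatibility check (pure Neumann): taking v ≡ 1 ∈ V gives 0 = ∫_0^1 f dx + (-1) − (-1), i.e. ∫_0^1 f dx must equal u'(0) − u'(1) = 0. Indeed ∫_0^1 (x - 1/2) dx = 0, so the data are compatible. The solution is then unique only up to an additive constant (fix it e.g. by requiring ∫_0^1 u dx = 0).


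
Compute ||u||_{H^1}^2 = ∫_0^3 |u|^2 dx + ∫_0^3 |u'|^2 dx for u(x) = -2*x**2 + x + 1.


||u||_{H^1}^2 = 1047/5

The H^1 norm (squared) on an interval (0, L) is
  ||u||_{H^1}^2 = ∫_0^L u(x)^2 dx + ∫_0^L u'(x)^2 dx.
Compute u'(x) = 1 - 4*x.
Then u(x)^2 = 4*x**4 - 4*x**3 - 3*x**2 + 2*x + 1 and u'(x)^2 = 16*x**2 - 8*x + 1.
Integrate each monomial from 0 to 3 using ∫_0^3 c·x^n dx = c·3^(n+1)/(n+1):
  ∫_0^3 u(x)^2 dx = ∫_0^3 (4*x^4 - 4*x^3 - 3*x^2 + 2*x + 1) dx. Term by term:
    ∫_0^3 4*x^4 dx = 972/5;  ∫_0^3 -4*x^3 dx = -81;  ∫_0^3 -3*x^2 dx = -27;
    ∫_0^3 2*x dx = 9;  ∫_0^3 1 dx = 3.
  Sum: 972/5 − 81 − 27 + 9 + 3 = 492/5.
  ∫_0^3 u'(x)^2 dx = ∫_0^3 (16*x^2 - 8*x + 1) dx. Term by term:
    ∫_0^3 16*x^2 dx = 144;  ∫_0^3 -8*x dx = -36;  ∫_0^3 1 dx = 3.
  Sum: 144 − 36 + 3 = 111.
Adding: ||u||_{H^1}^2 = 492/5 + 111 = 1047/5.


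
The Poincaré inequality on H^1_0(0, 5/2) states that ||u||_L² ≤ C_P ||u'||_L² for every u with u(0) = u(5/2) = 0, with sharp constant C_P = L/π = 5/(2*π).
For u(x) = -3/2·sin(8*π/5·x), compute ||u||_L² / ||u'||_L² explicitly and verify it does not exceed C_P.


||u||_L² / ||u'||_L² = 5/(8*π) < C_P = 5/(2*π).

u(x) = -3/2·sin(8*π/5·x), so u'(x) = -12*π*cos(8*π*x/5)/5.
Writing u(x) = A·sin(kπx/L) with A = -3/2 and k = 4, use ∫_0^L sin²(kπx/L) dx = L/2 and ∫_0^L cos²(kπx/L) dx = L/2.
u² = 9/4·sin²(8*π/5·x) and (u')² = 144*π^2/25·cos²(8*π/5·x), and each of sin², cos² integrates to L/2 = 5/4 over (0, 5/2).
∫_0^5/2 u² dx = 45/16, so ||u||_L² = 3*sqrt(5)/4.
∫_0^5/2 (u')² dx = 36*π^2/5, so ||u'||_L² = 6*sqrt(5)*π/5.
Ratio ||u||_L² / ||u'||_L² = 5/(8*π).
Sharp Poincaré constant on H^1_0(0, 5/2) is C_P = L/π = 5/(2*π), achieved by sin(2*π/5·x).
This is the k = 4 harmonic; the ratio L/(kπ) is strictly less than C_P = L/π, consistent with the sharp inequality ||u||_L² ≤ C_P ||u'||_L².


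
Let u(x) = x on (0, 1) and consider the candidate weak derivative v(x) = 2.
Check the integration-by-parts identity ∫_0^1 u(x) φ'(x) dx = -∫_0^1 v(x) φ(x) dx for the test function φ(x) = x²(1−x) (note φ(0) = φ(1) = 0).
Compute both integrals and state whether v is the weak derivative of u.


LHS = -1/12, RHS = -1/6. No, v is not the weak derivative of u.

u(x) = x, classical derivative u'(x) = 1.
φ(x) = x²(1−x), so φ'(x) = x*(2 - 3*x).
Note φ(0) = φ(1) = 0, so the boundary term u·φ vanishes.
LHS = ∫_0^1 u(x) φ'(x) dx = ∫_0^1 (-3*x^3 + 2*x^2) dx. Term by term:
  ∫_0^1 -3*x^3 dx = -3/4;  ∫_0^1 2*x^2 dx = 2/3.
Sum: -3/4 + 2/3 = -1/12.
So LHS = -1/12.
∫_0^1 v(x) φ(x) dx = ∫_0^1 (-2*x^3 + 2*x^2) dx. Term by term:
  ∫_0^1 -2*x^3 dx = -1/2;  ∫_0^1 2*x^2 dx = 2/3.
Sum: -1/2 + 2/3 = 1/6.
So RHS = -∫_0^1 v(x) φ(x) dx = -1/6.
LHS − RHS = 1/12 ≠ 0, so the identity fails.
(For a valid weak derivative the identity must hold for EVERY test function, in particular this one. The failure shows v is NOT the weak derivative of u.)
Correct weak derivative would be u'(x) = 1.


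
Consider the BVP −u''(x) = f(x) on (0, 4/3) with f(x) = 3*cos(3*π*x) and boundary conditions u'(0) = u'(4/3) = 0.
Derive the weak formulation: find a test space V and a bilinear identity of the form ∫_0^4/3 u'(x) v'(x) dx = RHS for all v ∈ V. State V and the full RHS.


V = H^1(0, 4/3) (no boundary constraint on v; u is determined up to an additive constant); weak form: ∫_0^4/3 u'v' dx = ∫_0^4/3 (3*cos(3*π*x)) v dx for all v ∈ V.

Multiply both sides by a test function v and integrate from 0 to 4/3:
  ∫_0^4/3 −u''(x) v(x) dx = ∫_0^4/3 f(x) v(x) dx.
Integrate the LHS by parts once:
  ∫_0^4/3 −u'' v dx = −[u'(x) v(x)]_0^4/3 + ∫_0^4/3 u'(x) v'(x) dx.
Thus ∫_0^4/3 u'(x) v'(x) dx = ∫_0^4/3 f(x) v(x) dx + [u'(x) v(x)]_0^4/3.
Choose V so that boundary terms are either known or forced to vanish.
u has homogeneous Neumann: u'(0) = u'(4/3) = 0. So [u' v]_0^4/3 = 0·v(4/3) − 0·v(0) = 0 for any v; take V = H^1(0, 4/3).
Weak formulation: find u (satisfying any essential BC) such that ∫_0^4/3 u'(x) v'(x) dx = ∫_0^4/3 f v dx for all v ∈ V (homogeneous Neumann, so boundary terms vanish).
Substituting f(x) = 3*cos(3*π*x), the right-hand side is ∫_0^4/3 (3*cos(3*π*x)) v dx.
Compatibility check (pure Neumann): taking v ≡ 1 ∈ V gives 0 = ∫_0^4/3 f dx + (0) − (0), i.e. ∫_0^4/3 f dx must equal u'(0) − u'(4/3) = 0. Indeed ∫_0^4/3 (3*cos(3*π*x)) dx = 0, so the data are compatible. The solution is then unique only up to an additive constant (fix it e.g. by requiring ∫_0^4/3 u dx = 0).


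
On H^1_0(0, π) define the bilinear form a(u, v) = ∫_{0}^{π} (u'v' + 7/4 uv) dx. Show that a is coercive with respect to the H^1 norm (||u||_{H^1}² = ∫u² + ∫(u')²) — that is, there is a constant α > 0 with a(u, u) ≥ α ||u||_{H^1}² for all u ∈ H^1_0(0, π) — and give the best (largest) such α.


α = 1

Coercivity of a(·,·) on H^1_0(0, π) means a(u, u) ≥ α ||u||_{H^1}² for every u ∈ H^1_0.
The interval has length L = π, and Poincaré/coercivity depend only on L. Here a(u, u) = ∫(u')² + (7/4)·∫u².
Here c = 7/4 ≥ 1, so a(u,u) = ∫(u')² + c∫u² ≥ ∫(u')² + ∫u² = ||u||_{H^1}², i.e. α = 1 works. No larger α is possible: a(u,u) ≥ α||u||_{H^1}² means (1−α)∫(u')² ≥ (α−c)∫u², and for the modes u_n = sin(nπ(x−x₀)/L) (x₀ the left endpoint) one has ∫u_n²/∫(u_n')² = (L/(nπ))² → 0, so a(u_n,u_n)/||u_n||_{H^1}² → 1. Hence the optimal constant is α = 1.
Therefore α = 1.


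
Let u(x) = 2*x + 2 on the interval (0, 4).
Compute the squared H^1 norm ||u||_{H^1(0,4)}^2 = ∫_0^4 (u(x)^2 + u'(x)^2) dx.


||u||_{H^1}^2 = 544/3

The H^1 norm (squared) on an interval (0, L) is
  ||u||_{H^1}^2 = ∫_0^L u(x)^2 dx + ∫_0^L u'(x)^2 dx.
Compute u'(x) = 2.
Then u(x)^2 = 4*x**2 + 8*x + 4 and u'(x)^2 = 4.
Integrate each monomial from 0 to 4 using ∫_0^4 c·x^n dx = c·4^(n+1)/(n+1):
  ∫_0^4 u(x)^2 dx = ∫_0^4 (4*x^2 + 8*x + 4) dx. Term by term:
    ∫_0^4 4*x^2 dx = 256/3;  ∫_0^4 8*x dx = 64;  ∫_0^4 4 dx = 16.
  Sum: 256/3 + 64 + 16 = 496/3.
  ∫_0^4 u'(x)^2 dx = ∫_0^4 (4) dx. Term by term:
    ∫_0^4 4 dx = 16.
Adding: ||u||_{H^1}^2 = 496/3 + 16 = 544/3.


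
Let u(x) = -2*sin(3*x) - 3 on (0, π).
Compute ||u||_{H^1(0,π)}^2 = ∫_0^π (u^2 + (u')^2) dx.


||u||_{H^1(0,π)}^2 = 8 + 29*π

u'(x) = -6*cos(3*x).
Expand u² and (u')² and integrate term by term on (0, π), using: for integers n ≥ 1, ∫_0^π sin²(nx) dx = ∫_0^π cos²(nx) dx = π/2; for n ≠ n', ∫_0^π sin(nx)sin(n'x) dx = ∫_0^π cos(nx)cos(n'x) dx = 0; and by product-to-sum, ∫_0^π sin(nx)cos(n'x) dx = ½∫_0^π [sin((n+n')x) + sin((n−n')x)] dx, which is 0 when n+n' is even and 2n/(n²−n'²) when n+n' is odd (it need not vanish on (0, π)). For the constant mode: ∫_0^π 1 dx = π, ∫_0^π cos(nx) dx = 0, ∫_0^π sin(nx) dx = (1−(−1)^n)/n.
  u² squared terms: (-3)²·∫1 dx = 9·π = 9*π;  (-2)²·∫sin(3x)² dx = 4·π/2 = 2*π.
  u² cross terms: 2·(-3)·(-2)·∫1·sin(3x) dx = 12·(2/3) = 8.
  So ∫_0^π u² dx = 9*π + 2*π + 8 = 8 + 11*π.
  (u')² squared terms: (-6)²·∫cos(3x)² dx = 36·π/2 = 18*π.
  So ∫_0^π (u')² dx = 18*π.
||u||_{H^1}^2 = (8 + 11*π) + (18*π) = 8 + 29*π.


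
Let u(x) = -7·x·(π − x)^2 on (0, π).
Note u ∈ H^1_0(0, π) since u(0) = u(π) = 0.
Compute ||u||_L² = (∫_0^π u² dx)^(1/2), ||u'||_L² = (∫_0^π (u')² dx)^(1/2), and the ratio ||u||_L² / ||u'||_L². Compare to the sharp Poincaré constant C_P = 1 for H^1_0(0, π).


||u||_L² / ||u'||_L² = sqrt(14)*π/14 < C_P = 1.

u(x) = -7·x·(π − x)^2, so u'(x) = 7*(π - 3*x)*(x - π).
u(x) = -7·x·(π − x)^2 vanishes at x = 0 and x = π, so u ∈ H^1_0(0, π). Differentiate via the product rule and integrate the resulting polynomials term by term.
  ∫_0^π u² dx = ∫_0^π (49*x^6 - 196*π*x^5 + 294*π^2*x^4 - 196*π^3*x^3 + 49*π^4*x^2) dx. Term by term:
    ∫_0^π 49*x^6 dx = 7*π^7;  ∫_0^π -196*π*x^5 dx = -98*π^7/3;  ∫_0^π 294*π^2*x^4 dx = 294*π^7/5;
    ∫_0^π -196*π^3*x^3 dx = -49*π^7;  ∫_0^π 49*π^4*x^2 dx = 49*π^7/3.
  Sum: 7*π^7 − 98*π^7/3 + 294*π^7/5 − 49*π^7 + 49*π^7/3 = 7*π^7/15.
  ∫_0^π (u')² dx = ∫_0^π (441*x^4 - 1176*π*x^3 + 1078*π^2*x^2 - 392*π^3*x + 49*π^4) dx. Term by term:
    ∫_0^π 441*x^4 dx = 441*π^5/5;  ∫_0^π -1176*π*x^3 dx = -294*π^5;  ∫_0^π 1078*π^2*x^2 dx = 1078*π^5/3;
    ∫_0^π -392*π^3*x dx = -196*π^5;  ∫_0^π 49*π^4 dx = 49*π^5.
  Sum: 441*π^5/5 − 294*π^5 + 1078*π^5/3 − 196*π^5 + 49*π^5 = 98*π^5/15.
∫_0^π u² dx = 7*π^7/15, so ||u||_L² = sqrt(105)*π^(7/2)/15.
∫_0^π (u')² dx = 98*π^5/15, so ||u'||_L² = 7*sqrt(30)*π^(5/2)/15.
Ratio ||u||_L² / ||u'||_L² = sqrt(14)*π/14.
Sharp Poincaré constant on H^1_0(0, π) is C_P = L/π = 1, achieved by sin(x).
A polynomial bump cannot attain the sharp Poincaré constant (only the first sine eigenfunction does), so the ratio is strictly less than C_P, consistent with ||u||_L² ≤ C_P ||u'||_L².


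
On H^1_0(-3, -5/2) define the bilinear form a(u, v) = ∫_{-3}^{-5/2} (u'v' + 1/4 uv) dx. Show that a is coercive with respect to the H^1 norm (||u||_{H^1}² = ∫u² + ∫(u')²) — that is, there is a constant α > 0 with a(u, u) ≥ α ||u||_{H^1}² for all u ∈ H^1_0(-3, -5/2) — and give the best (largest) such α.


α = (1 + 16*π^2)/(4*(1 + 4*π^2))

Coercivity of a(·,·) on H^1_0(-3, -5/2) means a(u, u) ≥ α ||u||_{H^1}² for every u ∈ H^1_0.
The interval has length L = 1/2, and Poincaré/coercivity depend only on L. Here a(u, u) = ∫(u')² + (1/4)·∫u².
Here 0 < c = 1/4 < 1. The condition a(u,u) ≥ α||u||_{H^1}² reads (1−α)∫(u')² ≥ (α−c)∫u². Any admissible α is ≤ 1 (rapidly oscillating u have ∫u²/∫(u')² → 0), and α = 1 would force 0 ≥ (1−c)∫u², impossible since c < 1; so 1−α > 0. By the sharp Poincaré inequality on H^1_0 of an interval of length L, ∫(u')² ≥ (π/L)²∫u² with equality for the first sine mode sin(π(x−x₀)/L) (x₀ the left endpoint), so the inequality holds for all u iff (1−α)(π/L)² ≥ α − c, i.e. α ≤ ((π/L)² + c)/((π/L)² + 1) = (1 + c(L/π)²)/(1 + (L/π)²). With (π/L)² = 4*π^2 and c = 1/4, the largest admissible constant is α = ((π/L)² + c)/((π/L)² + 1).
Simplifying, α = (1 + 16*π^2)/(4*(1 + 4*π^2)).


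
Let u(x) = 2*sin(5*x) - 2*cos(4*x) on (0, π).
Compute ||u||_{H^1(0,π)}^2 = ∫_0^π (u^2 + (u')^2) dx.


||u||_{H^1(0,π)}^2 = -1360/9 + 86*π

u'(x) = 8*sin(4*x) + 10*cos(5*x).
Expand u² and (u')² and integrate term by term on (0, π), using: for integers n ≥ 1, ∫_0^π sin²(nx) dx = ∫_0^π cos²(nx) dx = π/2; for n ≠ n', ∫_0^π sin(nx)sin(n'x) dx = ∫_0^π cos(nx)cos(n'x) dx = 0; and by product-to-sum, ∫_0^π sin(nx)cos(n'x) dx = ½∫_0^π [sin((n+n')x) + sin((n−n')x)] dx, which is 0 when n+n' is even and 2n/(n²−n'²) when n+n' is odd (it need not vanish on (0, π)).
  u² squared terms: (-2)²·∫cos(4x)² dx = 4·π/2 = 2*π;  (2)²·∫sin(5x)² dx = 4·π/2 = 2*π.
  u² cross terms: 2·(-2)·(2)·∫cos(4x)·sin(5x) dx = -8·(10/9) = -80/9.
  So ∫_0^π u² dx = 2*π + 2*π − 80/9 = -80/9 + 4*π.
  (u')² squared terms: (8)²·∫sin(4x)² dx = 64·π/2 = 32*π;  (10)²·∫cos(5x)² dx = 100·π/2 = 50*π.
  (u')² cross terms: 2·(8)·(10)·∫sin(4x)·cos(5x) dx = 160·(-8/9) = -1280/9.
  So ∫_0^π (u')² dx = 32*π + 50*π − 1280/9 = -1280/9 + 82*π.
||u||_{H^1}^2 = (-80/9 + 4*π) + (-1280/9 + 82*π) = -1360/9 + 86*π.


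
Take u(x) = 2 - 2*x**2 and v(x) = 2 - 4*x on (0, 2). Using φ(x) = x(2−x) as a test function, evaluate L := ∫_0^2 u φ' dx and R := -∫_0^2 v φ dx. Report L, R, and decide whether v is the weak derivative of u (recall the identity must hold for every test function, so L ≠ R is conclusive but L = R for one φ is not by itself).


LHS = 16/3, RHS = 8/3. No, v is not the weak derivative of u.

u(x) = 2 - 2*x**2, classical derivative u'(x) = -4*x.
φ(x) = x(2−x), so φ'(x) = 2 - 2*x.
Note φ(0) = φ(2) = 0, so the boundary term u·φ vanishes.
LHS = ∫_0^2 u(x) φ'(x) dx = ∫_0^2 (4*x^3 - 4*x^2 - 4*x + 4) dx. Term by term:
  ∫_0^2 4*x^3 dx = 16;  ∫_0^2 -4*x^2 dx = -32/3;  ∫_0^2 -4*x dx = -8;
  ∫_0^2 4 dx = 8.
Sum: 16 − 32/3 − 8 + 8 = 16/3.
So LHS = 16/3.
∫_0^2 v(x) φ(x) dx = ∫_0^2 (4*x^3 - 10*x^2 + 4*x) dx. Term by term:
  ∫_0^2 4*x^3 dx = 16;  ∫_0^2 -10*x^2 dx = -80/3;  ∫_0^2 4*x dx = 8.
Sum: 16 − 80/3 + 8 = -8/3.
So RHS = -∫_0^2 v(x) φ(x) dx = 8/3.
LHS − RHS = 8/3 ≠ 0, so the identity fails.
(For a valid weak derivative the identity must hold for EVERY test function, in particular this one. The failure shows v is NOT the weak derivative of u.)
Correct weak derivative would be u'(x) = -4*x.


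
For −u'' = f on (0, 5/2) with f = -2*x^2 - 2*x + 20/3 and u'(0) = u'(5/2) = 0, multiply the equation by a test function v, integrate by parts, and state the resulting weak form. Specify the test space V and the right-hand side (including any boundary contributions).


V = H^1(0, 5/2) (no boundary constraint on v; u is determined up to an additive constant); weak form: ∫_0^5/2 u'v' dx = ∫_0^5/2 (-2*x^2 - 2*x + 20/3) v dx for all v ∈ V.

Multiply both sides by a test function v and integrate from 0 to 5/2:
  ∫_0^5/2 −u''(x) v(x) dx = ∫_0^5/2 f(x) v(x) dx.
Integrate the LHS by parts once:
  ∫_0^5/2 −u'' v dx = −[u'(x) v(x)]_0^5/2 + ∫_0^5/2 u'(x) v'(x) dx.
Thus ∫_0^5/2 u'(x) v'(x) dx = ∫_0^5/2 f(x) v(x) dx + [u'(x) v(x)]_0^5/2.
Choose V so that boundary terms are either known or forced to vanish.
u has homogeneous Neumann: u'(0) = u'(5/2) = 0. So [u' v]_0^5/2 = 0·v(5/2) − 0·v(0) = 0 for any v; take V = H^1(0, 5/2).
Weak formulation: find u (satisfying any essential BC) such that ∫_0^5/2 u'(x) v'(x) dx = ∫_0^5/2 f v dx for all v ∈ V (homogeneous Neumann, so boundary terms vanish).
Substituting f(x) = -2*x^2 - 2*x + 20/3, the right-hand side is ∫_0^5/2 (-2*x^2 - 2*x + 20/3) v dx.
Compatibility check (pure Neumann): taking v ≡ 1 ∈ V gives 0 = ∫_0^5/2 f dx + (0) − (0), i.e. ∫_0^5/2 f dx must equal u'(0) − u'(5/2) = 0. Indeed ∫_0^5/2 (-2*x^2 - 2*x + 20/3) dx = 0, so the data are compatible. The solution is then unique only up to an additive constant (fix it e.g. by requiring ∫_0^5/2 u dx = 0).


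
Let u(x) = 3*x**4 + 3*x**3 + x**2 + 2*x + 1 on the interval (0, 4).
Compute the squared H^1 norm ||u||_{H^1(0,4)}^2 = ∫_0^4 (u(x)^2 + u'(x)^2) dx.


||u||_{H^1}^2 = 102786452/105

The H^1 norm (squared) on an interval (0, L) is
  ||u||_{H^1}^2 = ∫_0^L u(x)^2 dx + ∫_0^L u'(x)^2 dx.
Compute u'(x) = 12*x**3 + 9*x**2 + 2*x + 2.
Then u(x)^2 = 9*x**8 + 18*x**7 + 15*x**6 + 18*x**5 + 19*x**4 + 10*x**3 + 6*x**2 + 4*x + 1 and u'(x)^2 = 144*x**6 + 216*x**5 + 129*x**4 + 84*x**3 + 40*x**2 + 8*x + 4.
Integrate each monomial from 0 to 4 using ∫_0^4 c·x^n dx = c·4^(n+1)/(n+1):
  ∫_0^4 u(x)^2 dx = ∫_0^4 (9*x^8 + 18*x^7 + 15*x^6 + 18*x^5 + 19*x^4 + 10*x^3 + 6*x^2 + 4*x + 1) dx. Term by term:
    ∫_0^4 9*x^8 dx = 262144;  ∫_0^4 18*x^7 dx = 147456;  ∫_0^4 15*x^6 dx = 245760/7;
    ∫_0^4 18*x^5 dx = 12288;  ∫_0^4 19*x^4 dx = 19456/5;  ∫_0^4 10*x^3 dx = 640;
    ∫_0^4 6*x^2 dx = 128;  ∫_0^4 4*x dx = 32;  ∫_0^4 1 dx = 4.
  Sum: 262144 + 147456 + 245760/7 + 12288 + 19456/5 + 640 + 128 + 32 + 4 = 16159212/35.
  ∫_0^4 u'(x)^2 dx = ∫_0^4 (144*x^6 + 216*x^5 + 129*x^4 + 84*x^3 + 40*x^2 + 8*x + 4) dx. Term by term:
    ∫_0^4 144*x^6 dx = 2359296/7;  ∫_0^4 216*x^5 dx = 147456;  ∫_0^4 129*x^4 dx = 132096/5;
    ∫_0^4 84*x^3 dx = 5376;  ∫_0^4 40*x^2 dx = 2560/3;  ∫_0^4 8*x dx = 64;
    ∫_0^4 4 dx = 16.
  Sum: 2359296/7 + 147456 + 132096/5 + 5376 + 2560/3 + 64 + 16 = 54308816/105.
Adding: ||u||_{H^1}^2 = 16159212/35 + 54308816/105 = 102786452/105.


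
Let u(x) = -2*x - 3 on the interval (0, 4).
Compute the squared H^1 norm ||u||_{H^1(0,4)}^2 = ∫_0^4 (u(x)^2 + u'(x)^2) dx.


||u||_{H^1}^2 = 700/3

The H^1 norm (squared) on an interval (0, L) is
  ||u||_{H^1}^2 = ∫_0^L u(x)^2 dx + ∫_0^L u'(x)^2 dx.
Compute u'(x) = -2.
Then u(x)^2 = 4*x**2 + 12*x + 9 and u'(x)^2 = 4.
Integrate each monomial from 0 to 4 using ∫_0^4 c·x^n dx = c·4^(n+1)/(n+1):
  ∫_0^4 u(x)^2 dx = ∫_0^4 (4*x^2 + 12*x + 9) dx. Term by term:
    ∫_0^4 4*x^2 dx = 256/3;  ∫_0^4 12*x dx = 96;  ∫_0^4 9 dx = 36.
  Sum: 256/3 + 96 + 36 = 652/3.
  ∫_0^4 u'(x)^2 dx = ∫_0^4 (4) dx. Term by term:
    ∫_0^4 4 dx = 16.
Adding: ||u||_{H^1}^2 = 652/3 + 16 = 700/3.


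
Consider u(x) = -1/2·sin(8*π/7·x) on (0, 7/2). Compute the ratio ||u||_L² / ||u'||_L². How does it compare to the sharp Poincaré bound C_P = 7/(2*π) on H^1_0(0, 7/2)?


||u||_L² / ||u'||_L² = 7/(8*π) < C_P = 7/(2*π).

u(x) = -1/2·sin(8*π/7·x), so u'(x) = -4*π*cos(8*π*x/7)/7.
Writing u(x) = A·sin(kπx/L) with A = -1/2 and k = 4, use ∫_0^L sin²(kπx/L) dx = L/2 and ∫_0^L cos²(kπx/L) dx = L/2.
u² = 1/4·sin²(8*π/7·x) and (u')² = 16*π^2/49·cos²(8*π/7·x), and each of sin², cos² integrates to L/2 = 7/4 over (0, 7/2).
∫_0^7/2 u² dx = 7/16, so ||u||_L² = sqrt(7)/4.
∫_0^7/2 (u')² dx = 4*π^2/7, so ||u'||_L² = 2*sqrt(7)*π/7.
Ratio ||u||_L² / ||u'||_L² = 7/(8*π).
Sharp Poincaré constant on H^1_0(0, 7/2) is C_P = L/π = 7/(2*π), achieved by sin(2*π/7·x).
This is the k = 4 harmonic; the ratio L/(kπ) is strictly less than C_P = L/π, consistent with the sharp inequality ||u||_L² ≤ C_P ||u'||_L².


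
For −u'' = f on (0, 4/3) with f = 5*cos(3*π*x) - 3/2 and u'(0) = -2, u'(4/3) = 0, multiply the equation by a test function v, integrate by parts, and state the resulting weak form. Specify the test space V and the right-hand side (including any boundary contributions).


V = H^1(0, 4/3) (v unrestricted at boundary; u is determined up to an additive constant); weak form: ∫_0^4/3 u'v' dx = ∫_0^4/3 (5*cos(3*π*x) - 3/2) v dx + 2·v(0) for all v ∈ V.

Multiply both sides by a test function v and integrate from 0 to 4/3:
  ∫_0^4/3 −u''(x) v(x) dx = ∫_0^4/3 f(x) v(x) dx.
Integrate the LHS by parts once:
  ∫_0^4/3 −u'' v dx = −[u'(x) v(x)]_0^4/3 + ∫_0^4/3 u'(x) v'(x) dx.
Thus ∫_0^4/3 u'(x) v'(x) dx = ∫_0^4/3 f(x) v(x) dx + [u'(x) v(x)]_0^4/3.
Choose V so that boundary terms are either known or forced to vanish.
u has inhomogeneous Neumann u'(0) = -2, u'(4/3) = 0. [u' v]_0^4/3 = (0)·v(4/3) − (-2)·v(0) = 2·v(0). Take V = H^1(0, 4/3); boundary term becomes part of RHS.
Weak formulation: find u (satisfying any essential BC) such that ∫_0^4/3 u'(x) v'(x) dx = ∫_0^4/3 f v dx + 2·v(0) for all v ∈ V (Neumann data are natural BCs: they enter the RHS as boundary terms).
Substituting f(x) = 5*cos(3*π*x) - 3/2, the right-hand side is ∫_0^4/3 (5*cos(3*π*x) - 3/2) v dx + 2·v(0).
Compatibility check (pure Neumann): taking v ≡ 1 ∈ V gives 0 = ∫_0^4/3 f dx + (0) − (-2), i.e. ∫_0^4/3 f dx must equal u'(0) − u'(4/3) = -2. Indeed ∫_0^4/3 (5*cos(3*π*x) - 3/2) dx = -2, so the data are compatible. The solution is then unique only up to an additive constant (fix it e.g. by requiring ∫_0^4/3 u dx = 0).


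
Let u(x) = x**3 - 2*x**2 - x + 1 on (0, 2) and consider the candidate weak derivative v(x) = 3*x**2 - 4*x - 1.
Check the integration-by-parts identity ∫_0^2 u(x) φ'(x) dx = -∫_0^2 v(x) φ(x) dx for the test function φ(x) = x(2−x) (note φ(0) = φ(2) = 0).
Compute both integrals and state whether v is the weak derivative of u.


LHS = 28/15, RHS = 28/15. Yes, v = u' weakly.

u(x) = x**3 - 2*x**2 - x + 1, classical derivative u'(x) = 3*x**2 - 4*x - 1.
φ(x) = x(2−x), so φ'(x) = 2 - 2*x.
Note φ(0) = φ(2) = 0, so the boundary term u·φ vanishes.
LHS = ∫_0^2 u(x) φ'(x) dx = ∫_0^2 (-2*x^4 + 6*x^3 - 2*x^2 - 4*x + 2) dx. Term by term:
  ∫_0^2 -2*x^4 dx = -64/5;  ∫_0^2 6*x^3 dx = 24;  ∫_0^2 -2*x^2 dx = -16/3;
  ∫_0^2 -4*x dx = -8;  ∫_0^2 2 dx = 4.
Sum: -64/5 + 24 − 16/3 − 8 + 4 = 28/15.
So LHS = 28/15.
∫_0^2 v(x) φ(x) dx = ∫_0^2 (-3*x^4 + 10*x^3 - 7*x^2 - 2*x) dx. Term by term:
  ∫_0^2 -3*x^4 dx = -96/5;  ∫_0^2 10*x^3 dx = 40;  ∫_0^2 -7*x^2 dx = -56/3;
  ∫_0^2 -2*x dx = -4.
Sum: -96/5 + 40 − 56/3 − 4 = -28/15.
So RHS = -∫_0^2 v(x) φ(x) dx = 28/15.
LHS = RHS, so the identity holds for this test φ.
Moreover u is smooth here and v(x) = u'(x) = 3*x**2 - 4*x - 1 pointwise, so the identity holds for every test function. Hence v is the weak derivative of u.


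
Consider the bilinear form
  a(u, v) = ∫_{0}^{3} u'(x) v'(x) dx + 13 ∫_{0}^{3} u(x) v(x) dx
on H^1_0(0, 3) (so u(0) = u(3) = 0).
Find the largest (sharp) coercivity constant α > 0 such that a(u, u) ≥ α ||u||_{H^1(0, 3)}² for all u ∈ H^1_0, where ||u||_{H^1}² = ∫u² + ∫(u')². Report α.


α = 1

Coercivity of a(·,·) on H^1_0(0, 3) means a(u, u) ≥ α ||u||_{H^1}² for every u ∈ H^1_0.
The interval has length L = 3, and Poincaré/coercivity depend only on L. Here a(u, u) = ∫(u')² + (13)·∫u².
Here c = 13 ≥ 1, so a(u,u) = ∫(u')² + c∫u² ≥ ∫(u')² + ∫u² = ||u||_{H^1}², i.e. α = 1 works. No larger α is possible: a(u,u) ≥ α||u||_{H^1}² means (1−α)∫(u')² ≥ (α−c)∫u², and for the modes u_n = sin(nπ(x−x₀)/L) (x₀ the left endpoint) one has ∫u_n²/∫(u_n')² = (L/(nπ))² → 0, so a(u_n,u_n)/||u_n||_{H^1}² → 1. Hence the optimal constant is α = 1.
Therefore α = 1.
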